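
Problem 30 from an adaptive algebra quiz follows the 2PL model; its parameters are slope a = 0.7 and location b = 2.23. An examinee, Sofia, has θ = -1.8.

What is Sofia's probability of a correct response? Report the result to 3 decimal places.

0.056

P(θ) = 1 / (1 + exp(−a(θ − b)))
Exponent: 0.7 × (-1.8 − 2.23) = -2.8210
1/(1 + e^{2.8210}) = 0.0562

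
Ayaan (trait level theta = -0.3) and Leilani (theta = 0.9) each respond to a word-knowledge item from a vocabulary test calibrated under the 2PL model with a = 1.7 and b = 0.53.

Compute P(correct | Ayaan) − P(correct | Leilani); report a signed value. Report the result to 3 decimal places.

-0.456

P(theta) = 1 / (1 + exp(−a(theta − b)))
P(Ayaan) = 0.1961  [exponent -1.4110]
P(Leilani) = 0.6523  [exponent 0.6290]
Difference = 0.1961 − 0.6523 = -0.4562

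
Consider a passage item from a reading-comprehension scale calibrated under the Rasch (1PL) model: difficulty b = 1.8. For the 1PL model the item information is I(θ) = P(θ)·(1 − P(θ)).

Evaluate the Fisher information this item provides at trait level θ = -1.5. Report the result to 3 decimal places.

0.034

P = 1/(1+e^{3.3000}) = 0.0356
P(1−P) = 0.0356 × 0.9644 = 0.0343
I = P(1−P) = 0.03431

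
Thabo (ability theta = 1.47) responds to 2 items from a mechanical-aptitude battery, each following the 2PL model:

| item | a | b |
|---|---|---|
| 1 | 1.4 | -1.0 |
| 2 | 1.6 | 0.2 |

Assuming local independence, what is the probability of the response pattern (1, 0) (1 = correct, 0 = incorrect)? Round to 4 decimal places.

0.1123

P(theta) = 1 / (1 + exp(−a(theta − b)))
P_1 = 1/(1+e^{-3.4580}) = 0.9695
P_2 = 1/(1+e^{-2.0320}) = 0.8841
L = P_1 × (1−P_2) = 0.9695 × 0.1159 = 0.11235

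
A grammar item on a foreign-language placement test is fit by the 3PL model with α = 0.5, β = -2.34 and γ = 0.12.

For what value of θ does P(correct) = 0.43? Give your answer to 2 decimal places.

-3.56

P(θ) = γ + (1 − γ) · 1 / (1 + exp(−α(θ − β)))
Remove guessing floor: (0.43 − 0.12)/(1 − 0.12) = 0.3523
logit = ln(0.3523/0.6477) = -0.6091
θ = β + logit/(α) = -2.34 + (-0.6091)/0.5000 = -3.5581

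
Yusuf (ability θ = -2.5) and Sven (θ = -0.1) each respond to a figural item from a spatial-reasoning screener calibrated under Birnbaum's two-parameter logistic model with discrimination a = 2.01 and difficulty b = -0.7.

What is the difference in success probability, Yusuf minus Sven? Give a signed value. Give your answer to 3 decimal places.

-0.743

P(θ) = 1 / (1 + exp(−a(θ − b)))
P(Yusuf) = 0.0261  [exponent -3.6180]
P(Sven) = 0.7696  [exponent 1.2060]
Difference = 0.0261 − 0.7696 = -0.7435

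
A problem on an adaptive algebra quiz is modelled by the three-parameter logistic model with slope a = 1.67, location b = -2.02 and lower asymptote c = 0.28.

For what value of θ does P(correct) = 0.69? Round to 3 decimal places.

P(θ) = c + (1 − c) · 1 / (1 + exp(−a(θ − b)))
Remove guessing floor: (0.69 − 0.28)/(1 − 0.28) = 0.5694
logit = ln(0.5694/0.4306) = 0.2796
θ = b + logit/(a) = -2.02 + 0.2796/1.6700 = -1.8526

-1.853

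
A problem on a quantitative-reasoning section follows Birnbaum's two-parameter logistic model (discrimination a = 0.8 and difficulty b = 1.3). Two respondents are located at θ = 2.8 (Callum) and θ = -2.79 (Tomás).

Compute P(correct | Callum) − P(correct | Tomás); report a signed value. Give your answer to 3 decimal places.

P(θ) = 1 / (1 + exp(−a(θ − b)))
P(Callum) = 0.7685  [exponent 1.2000]
P(Tomás) = 0.0365  [exponent -3.2720]
Difference = 0.7685 − 0.0365 = 0.7320

0.732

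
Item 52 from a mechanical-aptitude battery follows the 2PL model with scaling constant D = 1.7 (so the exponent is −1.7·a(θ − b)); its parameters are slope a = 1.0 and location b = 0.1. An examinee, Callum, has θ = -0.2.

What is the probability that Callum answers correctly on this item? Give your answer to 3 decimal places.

0.375

P(θ) = 1 / (1 + exp(−D·a(θ − b)))
Exponent: 1.7 × 1.0 × (-0.2 − 0.1) = -0.5100
1/(1 + e^{0.5100}) = 0.3752
P = 0.3752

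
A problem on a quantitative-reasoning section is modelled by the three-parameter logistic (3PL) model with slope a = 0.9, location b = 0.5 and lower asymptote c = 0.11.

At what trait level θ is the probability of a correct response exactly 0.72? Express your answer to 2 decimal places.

P(θ) = c + (1 − c) · 1 / (1 + exp(−a(θ − b)))
Remove guessing floor: (0.72 − 0.11)/(1 − 0.11) = 0.6854
logit = ln(0.6854/0.3146) = 0.7787
θ = b + logit/(a) = 0.5 + 0.7787/0.9000 = 1.3652

1.37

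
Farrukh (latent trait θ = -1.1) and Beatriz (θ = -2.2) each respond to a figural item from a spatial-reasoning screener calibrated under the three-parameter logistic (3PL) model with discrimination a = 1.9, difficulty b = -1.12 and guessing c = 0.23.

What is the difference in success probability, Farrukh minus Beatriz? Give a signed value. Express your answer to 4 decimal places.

0.3046

P(θ) = c + (1 − c) · 1 / (1 + exp(−a(θ − b)))
P(Farrukh) = 0.6223  [exponent 0.0380]
P(Beatriz) = 0.3177  [exponent -2.0520]
Difference = 0.6223 − 0.3177 = 0.3046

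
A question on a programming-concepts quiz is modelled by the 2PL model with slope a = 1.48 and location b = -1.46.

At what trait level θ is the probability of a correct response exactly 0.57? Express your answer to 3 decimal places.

-1.270

P(θ) = 1 / (1 + exp(−a(θ − b)))
logit = ln(0.5700/0.4300) = 0.2819
θ = b + logit/(a) = -1.46 + 0.2819/1.4800 = -1.2696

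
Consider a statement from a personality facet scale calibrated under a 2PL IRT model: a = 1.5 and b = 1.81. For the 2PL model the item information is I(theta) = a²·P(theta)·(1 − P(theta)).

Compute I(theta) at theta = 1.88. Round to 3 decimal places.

P = 1/(1+e^{-0.1050}) = 0.5262
P(1−P) = 0.5262 × 0.4738 = 0.2493
I = a² × P(1−P) = 1.5² × 0.2493 = 0.56095

0.561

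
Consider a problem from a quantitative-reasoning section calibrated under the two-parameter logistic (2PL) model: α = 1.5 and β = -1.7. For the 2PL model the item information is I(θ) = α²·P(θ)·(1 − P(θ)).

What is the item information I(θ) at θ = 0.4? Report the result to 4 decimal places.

P = 1/(1+e^{-3.1500}) = 0.9589
P(1−P) = 0.9589 × 0.0411 = 0.0394
I = α² × P(1−P) = 1.5² × 0.0394 = 0.08866

0.0887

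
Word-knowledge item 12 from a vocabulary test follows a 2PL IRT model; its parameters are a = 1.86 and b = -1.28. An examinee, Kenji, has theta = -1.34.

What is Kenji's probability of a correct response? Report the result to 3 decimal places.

P(theta) = 1 / (1 + exp(−a(theta − b)))
Exponent: 1.86 × (-1.34 − (-1.28)) = -0.1116
1/(1 + e^{0.1116}) = 0.4721

0.472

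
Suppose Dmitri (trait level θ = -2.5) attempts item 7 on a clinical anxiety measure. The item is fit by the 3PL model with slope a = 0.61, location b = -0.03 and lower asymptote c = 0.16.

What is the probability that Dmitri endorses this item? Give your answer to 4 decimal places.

P(θ) = c + (1 − c) · 1 / (1 + exp(−a(θ − b)))
Exponent: 0.61 × (-2.5 − (-0.03)) = -1.5067
1/(1 + e^{1.5067}) = 0.1814
P = 0.16 + 0.84 × 0.1814 = 0.3124

0.3124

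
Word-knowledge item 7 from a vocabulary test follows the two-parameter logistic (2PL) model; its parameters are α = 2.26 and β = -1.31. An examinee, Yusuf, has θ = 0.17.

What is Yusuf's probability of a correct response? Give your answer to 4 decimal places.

P(θ) = 1 / (1 + exp(−α(θ − β)))
Exponent: 2.26 × (0.17 − (-1.31)) = 3.3448
1/(1 + e^{-3.3448}) = 0.9659

0.9659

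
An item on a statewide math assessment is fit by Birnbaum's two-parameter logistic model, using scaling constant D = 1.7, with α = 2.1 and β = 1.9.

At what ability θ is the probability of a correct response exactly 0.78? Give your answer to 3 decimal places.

P(θ) = 1 / (1 + exp(−D·α(θ − β)))
logit = ln(0.7800/0.2200) = 1.2657
θ = β + logit/(1.7·α) = 1.9 + 1.2657/3.5700 = 2.2545

2.255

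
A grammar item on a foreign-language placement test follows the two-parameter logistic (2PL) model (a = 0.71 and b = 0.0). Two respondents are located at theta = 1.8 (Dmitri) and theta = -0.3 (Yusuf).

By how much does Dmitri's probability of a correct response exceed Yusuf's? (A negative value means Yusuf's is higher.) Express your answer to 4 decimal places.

0.3352

P(theta) = 1 / (1 + exp(−a(theta − b)))
P(Dmitri) = 0.7821  [exponent 1.2780]
P(Yusuf) = 0.4470  [exponent -0.2130]
Difference = 0.7821 − 0.4470 = 0.3352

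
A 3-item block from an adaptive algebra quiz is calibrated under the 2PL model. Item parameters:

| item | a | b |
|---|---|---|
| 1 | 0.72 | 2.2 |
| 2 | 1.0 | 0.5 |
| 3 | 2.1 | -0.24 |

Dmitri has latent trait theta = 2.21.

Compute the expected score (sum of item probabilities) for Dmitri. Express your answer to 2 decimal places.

2.34

P(theta) = 1 / (1 + exp(−a(theta − b)))
P_1 = 1/(1+e^{-0.0072}) = 0.5018
P_2 = 1/(1+e^{-1.7100}) = 0.8468
P_3 = 1/(1+e^{-5.1450}) = 0.9942
E[score] = 0.5018 + 0.8468 + 0.9942 = 2.3428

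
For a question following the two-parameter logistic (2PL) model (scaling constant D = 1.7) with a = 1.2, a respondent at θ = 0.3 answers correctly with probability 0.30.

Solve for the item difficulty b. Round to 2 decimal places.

0.72

P(θ) = 1 / (1 + exp(−D·a(θ − b)))
logit(0.30) = ln(0.30/0.70) = -0.8473
b = θ − logit/(1.7·a) = 0.3 − (-0.8473)/2.0400 = 0.7153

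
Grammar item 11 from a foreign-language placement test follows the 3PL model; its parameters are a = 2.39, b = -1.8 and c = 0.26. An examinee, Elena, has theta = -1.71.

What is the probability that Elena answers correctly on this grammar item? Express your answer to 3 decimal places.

0.670

P(theta) = c + (1 − c) · 1 / (1 + exp(−a(theta − b)))
Exponent: 2.39 × (-1.71 − (-1.8)) = 0.2151
1/(1 + e^{-0.2151}) = 0.5536
P = 0.26 + 0.74 × 0.5536 = 0.6696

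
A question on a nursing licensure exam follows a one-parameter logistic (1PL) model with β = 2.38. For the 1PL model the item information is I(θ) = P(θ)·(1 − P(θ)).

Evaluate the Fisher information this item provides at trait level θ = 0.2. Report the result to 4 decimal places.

P = 1/(1+e^{2.1800}) = 0.1016
P(1−P) = 0.1016 × 0.8984 = 0.0912
I = P(1−P) = 0.09125

0.0912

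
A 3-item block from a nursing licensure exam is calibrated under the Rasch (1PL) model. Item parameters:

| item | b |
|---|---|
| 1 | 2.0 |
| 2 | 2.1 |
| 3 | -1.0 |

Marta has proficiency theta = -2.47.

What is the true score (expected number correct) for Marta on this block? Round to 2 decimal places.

P(theta) = 1 / (1 + exp(−(theta − b)))
P_1 = 1/(1+e^{4.4700}) = 0.0113
P_2 = 1/(1+e^{4.5700}) = 0.0103
P_3 = 1/(1+e^{1.4700}) = 0.1869
E[score] = 0.0113 + 0.0103 + 0.1869 = 0.2085

0.21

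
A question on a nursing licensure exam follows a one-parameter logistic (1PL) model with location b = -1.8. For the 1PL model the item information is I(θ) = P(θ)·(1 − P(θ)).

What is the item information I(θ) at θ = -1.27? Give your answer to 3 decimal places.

P = 1/(1+e^{-0.5300}) = 0.6295
P(1−P) = 0.6295 × 0.3705 = 0.2332
I = P(1−P) = 0.23323

0.233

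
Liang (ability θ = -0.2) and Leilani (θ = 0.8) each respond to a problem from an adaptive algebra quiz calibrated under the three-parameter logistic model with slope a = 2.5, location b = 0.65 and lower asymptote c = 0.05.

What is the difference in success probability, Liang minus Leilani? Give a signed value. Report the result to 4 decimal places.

-0.4617

P(θ) = c + (1 − c) · 1 / (1 + exp(−a(θ − b)))
P(Liang) = 0.1514  [exponent -2.1250]
P(Leilani) = 0.6130  [exponent 0.3750]
Difference = 0.1514 − 0.6130 = -0.4617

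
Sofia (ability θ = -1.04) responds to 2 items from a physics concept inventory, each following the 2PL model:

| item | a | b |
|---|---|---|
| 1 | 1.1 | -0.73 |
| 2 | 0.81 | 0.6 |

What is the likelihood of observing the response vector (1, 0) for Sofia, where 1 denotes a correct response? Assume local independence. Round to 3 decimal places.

0.329

P(θ) = 1 / (1 + exp(−a(θ − b)))
P_1 = 1/(1+e^{0.3410}) = 0.4156
P_2 = 1/(1+e^{1.3284}) = 0.2094
L = P_1 × (1−P_2) = 0.4156 × 0.7906 = 0.32854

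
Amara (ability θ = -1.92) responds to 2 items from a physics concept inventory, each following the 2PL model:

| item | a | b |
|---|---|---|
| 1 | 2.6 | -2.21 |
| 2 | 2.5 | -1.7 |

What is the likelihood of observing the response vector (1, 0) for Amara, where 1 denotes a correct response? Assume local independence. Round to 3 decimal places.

P(θ) = 1 / (1 + exp(−a(θ − b)))
P_1 = 1/(1+e^{-0.7540}) = 0.6800
P_2 = 1/(1+e^{0.5500}) = 0.3659
L = P_1 × (1−P_2) = 0.6800 × 0.6341 = 0.43124

0.431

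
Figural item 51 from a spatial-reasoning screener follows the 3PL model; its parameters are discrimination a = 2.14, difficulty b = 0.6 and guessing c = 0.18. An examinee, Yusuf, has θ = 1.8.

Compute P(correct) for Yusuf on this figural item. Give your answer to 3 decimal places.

0.942

P(θ) = c + (1 − c) · 1 / (1 + exp(−a(θ − b)))
Exponent: 2.14 × (1.8 − 0.6) = 2.5680
1/(1 + e^{-2.5680}) = 0.9288
P = 0.18 + 0.82 × 0.9288 = 0.9416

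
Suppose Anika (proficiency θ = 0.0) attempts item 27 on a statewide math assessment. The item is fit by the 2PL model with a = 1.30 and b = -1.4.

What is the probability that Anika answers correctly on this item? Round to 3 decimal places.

0.861

P(θ) = 1 / (1 + exp(−a(θ − b)))
Exponent: 1.30 × (0.0 − (-1.4)) = 1.8200
1/(1 + e^{-1.8200}) = 0.8606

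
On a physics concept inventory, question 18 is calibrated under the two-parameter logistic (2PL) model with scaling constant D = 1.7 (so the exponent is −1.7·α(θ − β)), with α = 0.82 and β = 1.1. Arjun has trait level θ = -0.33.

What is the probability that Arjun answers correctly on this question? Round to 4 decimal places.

P(θ) = 1 / (1 + exp(−D·α(θ − β)))
Exponent: 1.7 × 0.82 × (-0.33 − 1.1) = -1.9934
1/(1 + e^{1.9934}) = 0.1199
P = 0.1199

0.1199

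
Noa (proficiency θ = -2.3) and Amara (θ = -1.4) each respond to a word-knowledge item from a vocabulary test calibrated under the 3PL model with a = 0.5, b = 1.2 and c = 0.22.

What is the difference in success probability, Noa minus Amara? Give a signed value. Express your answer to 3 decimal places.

-0.052

P(θ) = c + (1 − c) · 1 / (1 + exp(−a(θ − b)))
P(Noa) = 0.3355  [exponent -1.7500]
P(Amara) = 0.3870  [exponent -1.3000]
Difference = 0.3355 − 0.3870 = -0.0516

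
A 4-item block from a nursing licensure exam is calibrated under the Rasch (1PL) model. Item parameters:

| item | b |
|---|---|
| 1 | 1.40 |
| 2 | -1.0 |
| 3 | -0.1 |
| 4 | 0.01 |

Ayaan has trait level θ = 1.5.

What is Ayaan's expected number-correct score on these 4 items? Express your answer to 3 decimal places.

3.097

P(θ) = 1 / (1 + exp(−(θ − b)))
P_1 = 1/(1+e^{-0.1000}) = 0.5250
P_2 = 1/(1+e^{-2.5000}) = 0.9241
P_3 = 1/(1+e^{-1.6000}) = 0.8320
P_4 = 1/(1+e^{-1.4900}) = 0.8161
E[score] = 0.5250 + 0.9241 + 0.8320 + 0.8161 = 3.0972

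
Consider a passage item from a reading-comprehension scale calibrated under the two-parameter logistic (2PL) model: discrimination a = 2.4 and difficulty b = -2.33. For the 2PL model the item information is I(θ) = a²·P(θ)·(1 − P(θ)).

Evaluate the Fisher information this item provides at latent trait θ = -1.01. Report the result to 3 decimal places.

P = 1/(1+e^{-3.1680}) = 0.9596
P(1−P) = 0.9596 × 0.0404 = 0.0388
I = a² × P(1−P) = 2.4² × 0.0388 = 0.22324

0.223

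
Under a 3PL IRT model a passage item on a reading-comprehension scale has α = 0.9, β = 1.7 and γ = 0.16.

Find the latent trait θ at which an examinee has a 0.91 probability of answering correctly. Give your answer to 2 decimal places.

4.06

P(θ) = γ + (1 − γ) · 1 / (1 + exp(−α(θ − β)))
Remove guessing floor: (0.91 − 0.16)/(1 − 0.16) = 0.8929
logit = ln(0.8929/0.1071) = 2.1203
θ = β + logit/(α) = 1.7 + 2.1203/0.9000 = 4.0558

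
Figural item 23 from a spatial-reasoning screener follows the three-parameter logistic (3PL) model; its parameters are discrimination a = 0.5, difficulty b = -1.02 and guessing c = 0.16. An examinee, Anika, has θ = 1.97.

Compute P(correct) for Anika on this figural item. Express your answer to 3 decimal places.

P(θ) = c + (1 − c) · 1 / (1 + exp(−a(θ − b)))
Exponent: 0.5 × (1.97 − (-1.02)) = 1.4950
1/(1 + e^{-1.4950}) = 0.8168
P = 0.16 + 0.84 × 0.8168 = 0.8461

0.846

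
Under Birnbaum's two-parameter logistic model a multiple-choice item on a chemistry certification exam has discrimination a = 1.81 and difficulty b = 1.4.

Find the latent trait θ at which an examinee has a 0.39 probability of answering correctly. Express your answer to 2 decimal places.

1.15

P(θ) = 1 / (1 + exp(−a(θ − b)))
logit = ln(0.3900/0.6100) = -0.4473
θ = b + logit/(a) = 1.4 + (-0.4473)/1.8100 = 1.1529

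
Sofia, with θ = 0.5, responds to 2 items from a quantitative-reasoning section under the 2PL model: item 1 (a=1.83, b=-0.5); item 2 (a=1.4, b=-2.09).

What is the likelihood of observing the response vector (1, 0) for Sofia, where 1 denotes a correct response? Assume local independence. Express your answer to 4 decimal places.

0.0223

P(θ) = 1 / (1 + exp(−a(θ − b)))
P_1 = 1/(1+e^{-1.8300}) = 0.8618
P_2 = 1/(1+e^{-3.6260}) = 0.9741
L = P_1 × (1−P_2) = 0.8618 × 0.0259 = 0.02235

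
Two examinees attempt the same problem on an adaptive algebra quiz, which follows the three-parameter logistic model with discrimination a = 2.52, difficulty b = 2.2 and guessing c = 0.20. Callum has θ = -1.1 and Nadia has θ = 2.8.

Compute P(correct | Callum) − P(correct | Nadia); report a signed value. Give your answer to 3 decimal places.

P(θ) = c + (1 − c) · 1 / (1 + exp(−a(θ − b)))
P(Callum) = 0.2002  [exponent -8.3160]
P(Nadia) = 0.8555  [exponent 1.5120]
Difference = 0.2002 − 0.8555 = -0.6553

-0.655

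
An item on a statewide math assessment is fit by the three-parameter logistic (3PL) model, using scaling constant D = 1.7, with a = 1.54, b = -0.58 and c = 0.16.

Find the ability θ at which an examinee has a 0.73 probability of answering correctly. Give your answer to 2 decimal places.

-0.29

P(θ) = c + (1 − c) · 1 / (1 + exp(−D·a(θ − b)))
Remove guessing floor: (0.73 − 0.16)/(1 − 0.16) = 0.6786
logit = ln(0.6786/0.3214) = 0.7472
θ = b + logit/(1.7·a) = -0.58 + 0.7472/2.6180 = -0.2946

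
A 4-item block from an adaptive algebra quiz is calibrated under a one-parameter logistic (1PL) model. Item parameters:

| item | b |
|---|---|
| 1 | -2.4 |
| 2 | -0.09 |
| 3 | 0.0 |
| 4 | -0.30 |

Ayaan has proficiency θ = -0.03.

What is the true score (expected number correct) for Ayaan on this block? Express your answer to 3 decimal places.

P(θ) = 1 / (1 + exp(−(θ − b)))
P_1 = 1/(1+e^{-2.3700}) = 0.9145
P_2 = 1/(1+e^{-0.0600}) = 0.5150
P_3 = 1/(1+e^{0.0300}) = 0.4925
P_4 = 1/(1+e^{-0.2700}) = 0.5671
E[score] = 0.9145 + 0.5150 + 0.4925 + 0.5671 = 2.4891

2.489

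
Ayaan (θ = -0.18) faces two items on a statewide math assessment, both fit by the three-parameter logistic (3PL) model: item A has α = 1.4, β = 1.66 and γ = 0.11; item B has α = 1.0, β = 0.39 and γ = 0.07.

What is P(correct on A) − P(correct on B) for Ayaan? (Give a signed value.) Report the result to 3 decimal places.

P(θ) = γ + (1 − γ) · 1 / (1 + exp(−α(θ − β)))
P_A = 0.1729
P_B = 0.4060
P_A − P_B = -0.2330

-0.233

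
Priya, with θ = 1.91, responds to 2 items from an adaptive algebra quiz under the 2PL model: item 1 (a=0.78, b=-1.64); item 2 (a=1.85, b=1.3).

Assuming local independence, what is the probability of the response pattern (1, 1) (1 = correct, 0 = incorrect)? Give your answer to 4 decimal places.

P(θ) = 1 / (1 + exp(−a(θ − b)))
P_1 = 1/(1+e^{-2.7690}) = 0.9410
P_2 = 1/(1+e^{-1.1285}) = 0.7556
L = P_1 × P_2 = 0.9410 × 0.7556 = 0.71097

0.7110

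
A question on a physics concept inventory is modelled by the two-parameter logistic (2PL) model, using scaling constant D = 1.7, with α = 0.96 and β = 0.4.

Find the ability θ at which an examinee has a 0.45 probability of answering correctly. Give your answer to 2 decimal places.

0.28

P(θ) = 1 / (1 + exp(−D·α(θ − β)))
logit = ln(0.4500/0.5500) = -0.2007
θ = β + logit/(1.7·α) = 0.4 + (-0.2007)/1.6320 = 0.2770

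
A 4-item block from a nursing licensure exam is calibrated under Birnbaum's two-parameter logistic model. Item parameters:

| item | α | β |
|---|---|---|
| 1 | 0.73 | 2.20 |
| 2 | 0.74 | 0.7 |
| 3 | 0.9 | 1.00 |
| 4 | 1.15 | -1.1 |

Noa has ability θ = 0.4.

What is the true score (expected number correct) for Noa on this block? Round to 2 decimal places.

P(θ) = 1 / (1 + exp(−α(θ − β)))
P_1 = 1/(1+e^{1.3140}) = 0.2118
P_2 = 1/(1+e^{0.2220}) = 0.4447
P_3 = 1/(1+e^{0.5400}) = 0.3682
P_4 = 1/(1+e^{-1.7250}) = 0.8488
E[score] = 0.2118 + 0.4447 + 0.3682 + 0.8488 = 1.8735

1.87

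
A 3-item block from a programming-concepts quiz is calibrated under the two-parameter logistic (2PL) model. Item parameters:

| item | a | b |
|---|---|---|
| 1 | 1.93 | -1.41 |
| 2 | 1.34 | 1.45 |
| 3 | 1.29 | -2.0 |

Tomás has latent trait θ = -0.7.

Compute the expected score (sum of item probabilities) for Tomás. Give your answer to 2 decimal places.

1.69

P(θ) = 1 / (1 + exp(−a(θ − b)))
P_1 = 1/(1+e^{-1.3703}) = 0.7974
P_2 = 1/(1+e^{2.8810}) = 0.0531
P_3 = 1/(1+e^{-1.6770}) = 0.8425
E[score] = 0.7974 + 0.0531 + 0.8425 = 1.6930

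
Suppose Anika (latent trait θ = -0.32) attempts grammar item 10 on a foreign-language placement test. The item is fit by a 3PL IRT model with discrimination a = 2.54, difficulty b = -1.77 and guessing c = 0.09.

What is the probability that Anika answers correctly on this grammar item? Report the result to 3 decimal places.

P(θ) = c + (1 − c) · 1 / (1 + exp(−a(θ − b)))
Exponent: 2.54 × (-0.32 − (-1.77)) = 3.6830
1/(1 + e^{-3.6830}) = 0.9755
P = 0.09 + 0.91 × 0.9755 = 0.9777

0.978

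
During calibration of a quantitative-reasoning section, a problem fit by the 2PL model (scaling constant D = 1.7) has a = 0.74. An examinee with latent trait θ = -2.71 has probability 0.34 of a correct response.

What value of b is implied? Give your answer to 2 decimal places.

P(θ) = 1 / (1 + exp(−D·a(θ − b)))
logit(0.34) = ln(0.34/0.66) = -0.6633
b = θ − logit/(1.7·a) = -2.71 − (-0.6633)/1.2580 = -2.1827

-2.18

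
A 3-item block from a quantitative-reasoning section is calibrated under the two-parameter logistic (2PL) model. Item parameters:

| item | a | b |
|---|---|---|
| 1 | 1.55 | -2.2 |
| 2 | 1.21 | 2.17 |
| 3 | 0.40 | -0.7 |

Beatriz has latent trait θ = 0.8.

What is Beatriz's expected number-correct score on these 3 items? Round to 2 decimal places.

1.80

P(θ) = 1 / (1 + exp(−a(θ − b)))
P_1 = 1/(1+e^{-4.6500}) = 0.9905
P_2 = 1/(1+e^{1.6577}) = 0.1601
P_3 = 1/(1+e^{-0.6000}) = 0.6457
E[score] = 0.9905 + 0.1601 + 0.6457 = 1.7963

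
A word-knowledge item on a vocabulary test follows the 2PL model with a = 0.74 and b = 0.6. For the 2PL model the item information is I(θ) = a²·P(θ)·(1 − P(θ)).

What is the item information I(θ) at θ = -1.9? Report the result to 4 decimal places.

P = 1/(1+e^{1.8500}) = 0.1359
P(1−P) = 0.1359 × 0.8641 = 0.1174
I = a² × P(1−P) = 0.74² × 0.1174 = 0.06429

0.0643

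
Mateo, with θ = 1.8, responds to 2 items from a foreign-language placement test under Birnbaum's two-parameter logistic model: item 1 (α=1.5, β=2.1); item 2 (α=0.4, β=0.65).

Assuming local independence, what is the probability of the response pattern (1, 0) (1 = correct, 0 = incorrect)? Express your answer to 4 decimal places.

0.1507

P(θ) = 1 / (1 + exp(−α(θ − β)))
P_1 = 1/(1+e^{0.4500}) = 0.3894
P_2 = 1/(1+e^{-0.4600}) = 0.6130
L = P_1 × (1−P_2) = 0.3894 × 0.3870 = 0.15068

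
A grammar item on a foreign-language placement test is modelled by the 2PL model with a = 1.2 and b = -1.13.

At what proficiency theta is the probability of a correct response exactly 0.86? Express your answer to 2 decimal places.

P(theta) = 1 / (1 + exp(−a(theta − b)))
logit = ln(0.8600/0.1400) = 1.8153
theta = b + logit/(a) = -1.13 + 1.8153/1.2000 = 0.3827

0.38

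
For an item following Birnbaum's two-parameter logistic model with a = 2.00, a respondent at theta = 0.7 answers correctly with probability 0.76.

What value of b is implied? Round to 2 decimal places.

0.12

P(theta) = 1 / (1 + exp(−a(theta − b)))
logit(0.76) = ln(0.76/0.24) = 1.1527
b = theta − logit/(a) = 0.7 − 1.1527/2.0000 = 0.1237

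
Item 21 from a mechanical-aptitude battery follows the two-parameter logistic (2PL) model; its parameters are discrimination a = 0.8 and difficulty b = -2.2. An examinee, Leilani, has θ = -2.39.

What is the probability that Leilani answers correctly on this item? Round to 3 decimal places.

P(θ) = 1 / (1 + exp(−a(θ − b)))
Exponent: 0.8 × (-2.39 − (-2.2)) = -0.1520
1/(1 + e^{0.1520}) = 0.4621

0.462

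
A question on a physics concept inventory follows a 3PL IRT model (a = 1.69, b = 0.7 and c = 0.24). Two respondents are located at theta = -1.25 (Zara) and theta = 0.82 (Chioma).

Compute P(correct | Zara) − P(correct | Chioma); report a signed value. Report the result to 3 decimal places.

P(theta) = c + (1 − c) · 1 / (1 + exp(−a(theta − b)))
P(Zara) = 0.2672  [exponent -3.2955]
P(Chioma) = 0.6584  [exponent 0.2028]
Difference = 0.2672 − 0.6584 = -0.3912

-0.391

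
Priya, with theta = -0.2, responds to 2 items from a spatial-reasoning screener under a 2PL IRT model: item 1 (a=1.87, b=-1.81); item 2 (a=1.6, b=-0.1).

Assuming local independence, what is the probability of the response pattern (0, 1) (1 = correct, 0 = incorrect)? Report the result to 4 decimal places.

0.0216

P(theta) = 1 / (1 + exp(−a(theta − b)))
P_1 = 1/(1+e^{-3.0107}) = 0.9531
P_2 = 1/(1+e^{0.1600}) = 0.4601
L = (1−P_1) × P_2 = 0.0469 × 0.4601 = 0.02160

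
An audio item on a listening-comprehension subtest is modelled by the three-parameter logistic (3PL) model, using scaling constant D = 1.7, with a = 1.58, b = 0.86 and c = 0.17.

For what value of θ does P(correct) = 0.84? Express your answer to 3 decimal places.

P(θ) = c + (1 − c) · 1 / (1 + exp(−D·a(θ − b)))
Remove guessing floor: (0.84 − 0.17)/(1 − 0.17) = 0.8072
logit = ln(0.8072/0.1928) = 1.4321
θ = b + logit/(1.7·a) = 0.86 + 1.4321/2.6860 = 1.3932

1.393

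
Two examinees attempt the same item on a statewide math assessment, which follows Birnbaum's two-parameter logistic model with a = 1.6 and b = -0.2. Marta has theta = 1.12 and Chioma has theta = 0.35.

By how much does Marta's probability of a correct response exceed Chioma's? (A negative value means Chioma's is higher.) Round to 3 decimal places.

P(theta) = 1 / (1 + exp(−a(theta − b)))
P(Marta) = 0.8921  [exponent 2.1120]
P(Chioma) = 0.7068  [exponent 0.8800]
Difference = 0.8921 − 0.7068 = 0.1852

0.185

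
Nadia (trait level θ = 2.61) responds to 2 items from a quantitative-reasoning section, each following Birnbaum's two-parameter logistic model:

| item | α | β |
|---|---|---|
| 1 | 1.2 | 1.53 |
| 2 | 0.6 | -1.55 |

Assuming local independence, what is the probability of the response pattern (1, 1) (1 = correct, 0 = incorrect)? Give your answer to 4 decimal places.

P(θ) = 1 / (1 + exp(−α(θ − β)))
P_1 = 1/(1+e^{-1.2960}) = 0.7852
P_2 = 1/(1+e^{-2.4960}) = 0.9239
L = P_1 × P_2 = 0.7852 × 0.9239 = 0.72538

0.7254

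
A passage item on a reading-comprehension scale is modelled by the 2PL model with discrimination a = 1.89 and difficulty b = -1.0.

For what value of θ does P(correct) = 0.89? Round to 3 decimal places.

0.106

P(θ) = 1 / (1 + exp(−a(θ − b)))
logit = ln(0.8900/0.1100) = 2.0907
θ = b + logit/(a) = -1.0 + 2.0907/1.8900 = 0.1062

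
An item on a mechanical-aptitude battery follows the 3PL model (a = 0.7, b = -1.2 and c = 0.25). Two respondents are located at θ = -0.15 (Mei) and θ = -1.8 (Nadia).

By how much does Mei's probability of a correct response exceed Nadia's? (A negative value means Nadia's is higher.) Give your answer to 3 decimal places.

P(θ) = c + (1 − c) · 1 / (1 + exp(−a(θ − b)))
P(Mei) = 0.7569  [exponent 0.7350]
P(Nadia) = 0.5474  [exponent -0.4200]
Difference = 0.7569 − 0.5474 = 0.2095

0.210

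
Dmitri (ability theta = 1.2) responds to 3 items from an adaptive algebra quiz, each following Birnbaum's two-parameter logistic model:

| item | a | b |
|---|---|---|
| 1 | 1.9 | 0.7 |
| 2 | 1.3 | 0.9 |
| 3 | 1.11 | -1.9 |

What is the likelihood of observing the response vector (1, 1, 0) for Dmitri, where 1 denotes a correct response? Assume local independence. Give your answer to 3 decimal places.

0.013

P(theta) = 1 / (1 + exp(−a(theta − b)))
P_1 = 1/(1+e^{-0.9500}) = 0.7211
P_2 = 1/(1+e^{-0.3900}) = 0.5963
P_3 = 1/(1+e^{-3.4410}) = 0.9690
L = P_1 × P_2 × (1−P_3) = 0.7211 × 0.5963 × 0.0310 = 0.01335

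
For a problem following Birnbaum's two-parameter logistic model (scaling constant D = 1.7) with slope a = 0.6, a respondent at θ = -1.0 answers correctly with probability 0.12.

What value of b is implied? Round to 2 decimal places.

0.95

P(θ) = 1 / (1 + exp(−D·a(θ − b)))
logit(0.12) = ln(0.12/0.88) = -1.9924
b = θ − logit/(1.7·a) = -1.0 − (-1.9924)/1.0200 = 0.9534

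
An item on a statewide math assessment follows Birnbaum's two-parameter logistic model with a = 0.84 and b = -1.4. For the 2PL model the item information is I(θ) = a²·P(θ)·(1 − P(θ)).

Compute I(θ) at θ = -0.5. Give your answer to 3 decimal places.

P = 1/(1+e^{-0.7560}) = 0.6805
P(1−P) = 0.6805 × 0.3195 = 0.2174
I = a² × P(1−P) = 0.84² × 0.2174 = 0.15342

0.153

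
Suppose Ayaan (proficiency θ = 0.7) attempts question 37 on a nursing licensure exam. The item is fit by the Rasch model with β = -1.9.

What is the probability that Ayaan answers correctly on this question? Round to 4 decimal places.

0.9309

P(θ) = 1 / (1 + exp(−(θ − β)))
Exponent: (0.7 − (-1.9)) = 2.6000
1/(1 + e^{-2.6000}) = 0.9309
P = 0.9309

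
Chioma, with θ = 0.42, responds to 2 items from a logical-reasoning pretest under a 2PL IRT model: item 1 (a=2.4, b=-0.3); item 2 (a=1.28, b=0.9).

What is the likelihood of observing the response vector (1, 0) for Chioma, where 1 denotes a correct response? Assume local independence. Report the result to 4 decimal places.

0.5511

P(θ) = 1 / (1 + exp(−a(θ − b)))
P_1 = 1/(1+e^{-1.7280}) = 0.8492
P_2 = 1/(1+e^{0.6144}) = 0.3511
L = P_1 × (1−P_2) = 0.8492 × 0.6489 = 0.55105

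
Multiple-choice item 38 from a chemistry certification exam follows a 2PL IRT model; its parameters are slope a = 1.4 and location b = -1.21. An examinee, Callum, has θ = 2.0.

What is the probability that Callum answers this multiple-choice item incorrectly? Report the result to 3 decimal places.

0.011

P(θ) = 1 / (1 + exp(−a(θ − b)))
Exponent: 1.4 × (2.0 − (-1.21)) = 4.4940
1/(1 + e^{-4.4940}) = 0.9889
P(incorrect) = 1 − 0.9889 = 0.0111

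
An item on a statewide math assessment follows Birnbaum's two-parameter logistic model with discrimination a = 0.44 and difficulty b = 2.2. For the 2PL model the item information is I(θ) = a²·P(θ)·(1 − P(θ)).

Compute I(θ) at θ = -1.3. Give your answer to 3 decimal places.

P = 1/(1+e^{1.5400}) = 0.1765
P(1−P) = 0.1765 × 0.8235 = 0.1454
I = a² × P(1−P) = 0.44² × 0.1454 = 0.02814

0.028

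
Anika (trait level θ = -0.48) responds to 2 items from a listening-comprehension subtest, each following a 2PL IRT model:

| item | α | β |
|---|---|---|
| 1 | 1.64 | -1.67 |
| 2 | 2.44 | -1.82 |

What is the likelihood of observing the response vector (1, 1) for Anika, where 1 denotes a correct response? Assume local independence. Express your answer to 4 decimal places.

P(θ) = 1 / (1 + exp(−α(θ − β)))
P_1 = 1/(1+e^{-1.9516}) = 0.8756
P_2 = 1/(1+e^{-3.2696}) = 0.9634
L = P_1 × P_2 = 0.8756 × 0.9634 = 0.84355

0.8435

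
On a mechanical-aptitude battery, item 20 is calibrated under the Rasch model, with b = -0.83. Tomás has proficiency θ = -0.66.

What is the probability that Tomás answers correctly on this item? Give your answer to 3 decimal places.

0.542

P(θ) = 1 / (1 + exp(−(θ − b)))
Exponent: (-0.66 − (-0.83)) = 0.1700
1/(1 + e^{-0.1700}) = 0.5424
P = 0.5424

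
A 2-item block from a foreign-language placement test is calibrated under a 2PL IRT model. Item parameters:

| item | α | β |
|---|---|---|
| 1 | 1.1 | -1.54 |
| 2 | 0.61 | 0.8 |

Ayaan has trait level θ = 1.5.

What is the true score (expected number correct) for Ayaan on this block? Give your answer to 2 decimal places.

P(θ) = 1 / (1 + exp(−α(θ − β)))
P_1 = 1/(1+e^{-3.3440}) = 0.9659
P_2 = 1/(1+e^{-0.4270}) = 0.6052
E[score] = 0.9659 + 0.6052 = 1.5711

1.57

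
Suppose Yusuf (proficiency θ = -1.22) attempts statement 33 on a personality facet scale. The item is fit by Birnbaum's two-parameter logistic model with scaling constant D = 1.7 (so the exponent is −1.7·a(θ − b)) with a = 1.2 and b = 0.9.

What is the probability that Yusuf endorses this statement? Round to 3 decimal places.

0.013

P(θ) = 1 / (1 + exp(−D·a(θ − b)))
Exponent: 1.7 × 1.2 × (-1.22 − 0.9) = -4.3248
1/(1 + e^{4.3248}) = 0.0131
P = 0.0131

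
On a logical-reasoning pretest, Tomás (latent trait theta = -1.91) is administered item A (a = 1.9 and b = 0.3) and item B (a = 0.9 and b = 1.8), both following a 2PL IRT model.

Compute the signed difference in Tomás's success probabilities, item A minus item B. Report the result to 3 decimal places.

P(theta) = 1 / (1 + exp(−a(theta − b)))
P_A = 0.0148
P_B = 0.0343
P_A − P_B = -0.0195

-0.019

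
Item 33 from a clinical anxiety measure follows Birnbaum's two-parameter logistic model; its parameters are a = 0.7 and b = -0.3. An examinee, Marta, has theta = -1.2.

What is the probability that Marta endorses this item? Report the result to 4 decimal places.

P(theta) = 1 / (1 + exp(−a(theta − b)))
Exponent: 0.7 × (-1.2 − (-0.3)) = -0.6300
1/(1 + e^{0.6300}) = 0.3475

0.3475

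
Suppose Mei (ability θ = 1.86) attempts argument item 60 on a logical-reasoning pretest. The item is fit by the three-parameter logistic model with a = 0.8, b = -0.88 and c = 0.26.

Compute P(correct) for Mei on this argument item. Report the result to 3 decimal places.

P(θ) = c + (1 − c) · 1 / (1 + exp(−a(θ − b)))
Exponent: 0.8 × (1.86 − (-0.88)) = 2.1920
1/(1 + e^{-2.1920}) = 0.8995
P = 0.26 + 0.74 × 0.8995 = 0.9257

0.926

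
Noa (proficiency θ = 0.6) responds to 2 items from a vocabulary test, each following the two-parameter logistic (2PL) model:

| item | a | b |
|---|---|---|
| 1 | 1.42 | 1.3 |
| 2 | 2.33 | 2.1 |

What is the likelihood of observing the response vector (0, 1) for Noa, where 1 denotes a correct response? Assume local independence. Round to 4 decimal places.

P(θ) = 1 / (1 + exp(−a(θ − b)))
P_1 = 1/(1+e^{0.9940}) = 0.2701
P_2 = 1/(1+e^{3.4950}) = 0.0295
L = (1−P_1) × P_2 = 0.7299 × 0.0295 = 0.02150

0.0215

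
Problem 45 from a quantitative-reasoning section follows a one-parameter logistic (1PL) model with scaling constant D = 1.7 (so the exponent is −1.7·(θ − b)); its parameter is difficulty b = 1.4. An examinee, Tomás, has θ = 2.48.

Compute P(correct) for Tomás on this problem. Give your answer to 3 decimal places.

0.862

P(θ) = 1 / (1 + exp(−D·(θ − b)))
Exponent: 1.7 × (2.48 − 1.4) = 1.8360
1/(1 + e^{-1.8360}) = 0.8625
P = 0.8625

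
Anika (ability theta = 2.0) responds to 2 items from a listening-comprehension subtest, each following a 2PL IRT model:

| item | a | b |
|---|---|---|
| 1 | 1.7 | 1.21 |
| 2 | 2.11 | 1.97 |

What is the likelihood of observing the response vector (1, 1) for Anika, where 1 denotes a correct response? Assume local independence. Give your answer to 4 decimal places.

P(theta) = 1 / (1 + exp(−a(theta − b)))
P_1 = 1/(1+e^{-1.3430}) = 0.7930
P_2 = 1/(1+e^{-0.0633}) = 0.5158
L = P_1 × P_2 = 0.7930 × 0.5158 = 0.40904

0.4090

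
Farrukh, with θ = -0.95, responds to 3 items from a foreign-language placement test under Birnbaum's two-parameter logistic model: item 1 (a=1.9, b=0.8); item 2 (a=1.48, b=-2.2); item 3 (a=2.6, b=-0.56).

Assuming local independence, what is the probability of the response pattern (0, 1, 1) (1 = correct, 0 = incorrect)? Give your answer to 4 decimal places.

P(θ) = 1 / (1 + exp(−a(θ − b)))
P_1 = 1/(1+e^{3.3250}) = 0.0347
P_2 = 1/(1+e^{-1.8500}) = 0.8641
P_3 = 1/(1+e^{1.0140}) = 0.2662
L = (1−P_1) × P_2 × P_3 = 0.9653 × 0.8641 × 0.2662 = 0.22204

0.2220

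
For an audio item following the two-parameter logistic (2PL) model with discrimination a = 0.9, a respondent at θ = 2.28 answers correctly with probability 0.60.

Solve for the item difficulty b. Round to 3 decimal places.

1.829

P(θ) = 1 / (1 + exp(−a(θ − b)))
logit(0.60) = ln(0.60/0.40) = 0.4055
b = θ − logit/(a) = 2.28 − 0.4055/0.9000 = 1.8295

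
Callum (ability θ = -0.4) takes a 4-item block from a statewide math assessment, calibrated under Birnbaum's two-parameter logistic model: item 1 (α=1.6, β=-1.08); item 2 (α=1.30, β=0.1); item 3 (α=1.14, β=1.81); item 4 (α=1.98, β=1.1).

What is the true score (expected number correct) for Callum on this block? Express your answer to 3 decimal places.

1.214

P(θ) = 1 / (1 + exp(−α(θ − β)))
P_1 = 1/(1+e^{-1.0880}) = 0.7480
P_2 = 1/(1+e^{0.6500}) = 0.3430
P_3 = 1/(1+e^{2.5194}) = 0.0745
P_4 = 1/(1+e^{2.9700}) = 0.0488
E[score] = 0.7480 + 0.3430 + 0.0745 + 0.0488 = 1.2143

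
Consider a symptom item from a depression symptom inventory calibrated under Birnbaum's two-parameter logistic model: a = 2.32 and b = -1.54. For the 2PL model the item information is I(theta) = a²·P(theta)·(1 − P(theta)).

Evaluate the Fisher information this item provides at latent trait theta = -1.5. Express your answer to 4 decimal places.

P = 1/(1+e^{-0.0928}) = 0.5232
P(1−P) = 0.5232 × 0.4768 = 0.2495
I = a² × P(1−P) = 2.32² × 0.2495 = 1.34271

1.3427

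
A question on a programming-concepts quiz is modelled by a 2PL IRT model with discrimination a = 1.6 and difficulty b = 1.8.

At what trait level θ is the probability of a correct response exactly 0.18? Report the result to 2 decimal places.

0.85

P(θ) = 1 / (1 + exp(−a(θ − b)))
logit = ln(0.1800/0.8200) = -1.5163
θ = b + logit/(a) = 1.8 + (-1.5163)/1.6000 = 0.8523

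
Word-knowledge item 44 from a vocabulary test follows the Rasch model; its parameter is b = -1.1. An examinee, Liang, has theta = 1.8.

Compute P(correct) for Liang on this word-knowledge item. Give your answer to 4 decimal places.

P(theta) = 1 / (1 + exp(−(theta − b)))
Exponent: (1.8 − (-1.1)) = 2.9000
1/(1 + e^{-2.9000}) = 0.9478
P = 0.9478

0.9478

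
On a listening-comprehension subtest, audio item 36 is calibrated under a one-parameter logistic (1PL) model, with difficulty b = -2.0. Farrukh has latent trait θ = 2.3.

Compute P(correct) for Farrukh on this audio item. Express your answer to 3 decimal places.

0.987

P(θ) = 1 / (1 + exp(−(θ − b)))
Exponent: (2.3 − (-2.0)) = 4.3000
1/(1 + e^{-4.3000}) = 0.9866
P = 0.9866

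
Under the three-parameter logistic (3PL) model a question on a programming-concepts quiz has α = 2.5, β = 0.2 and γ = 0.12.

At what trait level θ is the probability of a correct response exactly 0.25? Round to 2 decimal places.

P(θ) = γ + (1 − γ) · 1 / (1 + exp(−α(θ − β)))
Remove guessing floor: (0.25 − 0.12)/(1 − 0.12) = 0.1477
logit = ln(0.1477/0.8523) = -1.7525
θ = β + logit/(α) = 0.2 + (-1.7525)/2.5000 = -0.5010

-0.50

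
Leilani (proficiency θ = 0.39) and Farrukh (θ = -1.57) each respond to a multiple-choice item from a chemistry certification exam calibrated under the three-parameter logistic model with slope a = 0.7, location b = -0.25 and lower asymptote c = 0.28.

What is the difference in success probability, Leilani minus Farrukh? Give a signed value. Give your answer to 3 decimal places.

0.235

P(θ) = c + (1 − c) · 1 / (1 + exp(−a(θ − b)))
P(Leilani) = 0.7193  [exponent 0.4480]
P(Farrukh) = 0.4846  [exponent -0.9240]
Difference = 0.7193 − 0.4846 = 0.2347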